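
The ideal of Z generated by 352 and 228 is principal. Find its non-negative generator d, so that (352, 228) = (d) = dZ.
In the PID Z, (a, b) is generated by gcd(a, b). Compute gcd(352, 228) with the extended Euclidean algorithm, tracking rows (r, s, t) with s·352 + t·228 = r:
  row A: (352, 1, 0)   [1·352 + 0·228 = 352]
  row B: (228, 0, 1)   [0·352 + 1·228 = 228]
  352 = 1·228 + 124   → row C = row A − 1·row B = (124, 1, −1)   [check: 1·352 − 1·228 = 124]
  228 = 1·124 + 104   → row D = row B − 1·row C = (104, −1, 2)   [check: −1·352 + 2·228 = 104]
  124 = 1·104 + 20   → row E = row C − 1·row D = (20, 2, −3)   [check: 2·352 − 3·228 = 20]
  104 = 5·20 + 4   → row F = row D − 5·row E = (4, −11, 17)   [check: −11·352 + 17·228 = 4]
  20 = 5·4 + 0   → remainder 0, stop. gcd = 4 (last nonzero row F).
So gcd(352, 228) = 4, with Bézout identity −11·352 + 17·228 = 4. Containment (⊇): the Bézout identity exhibits 4 as an element of (352, 228), giving (4) ⊆ (352, 228). Containment (⊆): since 4 | 352 and 4 | 228 (352 = 4·88, 228 = 4·57), every Z-linear combination of 352 and 228 is divisible by 4, so (352, 228) ⊆ (4). Therefore (352, 228) = (4), d = 4.

Final answer: (352, 228) = (4); d = 4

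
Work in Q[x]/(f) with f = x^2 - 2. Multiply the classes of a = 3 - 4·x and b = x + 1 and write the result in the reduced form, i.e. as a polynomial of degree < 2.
a · b ≡ -x - 5 (mod f(x))

First multiply in Q[x] without reducing: a · b = -4·x^2 - x + 3. Now divide by f(x) = x^2 - 2, eliminating the leading term at each step:
  leading term -4·x^2: subtract (-4)·f(x) = 8 - 4·x^2, leaving -x - 5
The degree is now < 2, so this is the remainder. Hence a · b ≡ -x - 5 in Q[x]/(f).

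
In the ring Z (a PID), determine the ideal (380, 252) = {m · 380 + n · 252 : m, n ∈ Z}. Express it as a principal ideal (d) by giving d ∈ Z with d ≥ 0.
(380, 252) = (4); d = 4

In the PID Z, (a, b) is generated by gcd(a, b). Compute gcd(380, 252) with the extended Euclidean algorithm, tracking rows (r, s, t) with s·380 + t·252 = r:
  row A: (380, 1, 0)   [1·380 + 0·252 = 380]
  row B: (252, 0, 1)   [0·380 + 1·252 = 252]
  380 = 1·252 + 128   → row C = row A − 1·row B = (128, 1, −1)   [check: 1·380 − 1·252 = 128]
  252 = 1·128 + 124   → row D = row B − 1·row C = (124, −1, 2)   [check: −1·380 + 2·252 = 124]
  128 = 1·124 + 4   → row E = row C − 1·row D = (4, 2, −3)   [check: 2·380 − 3·252 = 4]
  124 = 31·4 + 0   → remainder 0, stop. gcd = 4 (last nonzero row E).
So gcd(380, 252) = 4, with Bézout identity 2·380 − 3·252 = 4. Containment (⊇): the Bézout identity exhibits 4 as an element of (380, 252), giving (4) ⊆ (380, 252). Containment (⊆): since 4 | 380 and 4 | 252 (380 = 4·95, 252 = 4·63), every Z-linear combination of 380 and 252 is divisible by 4, so (380, 252) ⊆ (4). Therefore (380, 252) = (4), d = 4.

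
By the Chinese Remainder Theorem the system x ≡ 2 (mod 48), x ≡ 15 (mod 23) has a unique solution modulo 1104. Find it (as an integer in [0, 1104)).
x ≡ 866 (mod 1104); the representative in [0, 1104) is 866

The moduli 48, 23 are pairwise coprime, so by the CRT there is a unique solution mod 48·23 = 1104.
Solve by successive substitution. Start with x ≡ 2 (mod 48).
  Combine with x ≡ 15 (mod 23): write x = 2 + 48·t and require 2 + 48·t ≡ 15 (mod 23), i.e. 48·t ≡ 15 − 2 ≡ 13 (mod 23). Since 48^(−1) ≡ 12 (mod 23) (48 ≡ 2 (mod 23)), t ≡ 12·13 ≡ 18 (mod 23). So x ≡ 2 + 48·18 = 866 (mod 1104).
Unique solution in [0, 1104): x = 866.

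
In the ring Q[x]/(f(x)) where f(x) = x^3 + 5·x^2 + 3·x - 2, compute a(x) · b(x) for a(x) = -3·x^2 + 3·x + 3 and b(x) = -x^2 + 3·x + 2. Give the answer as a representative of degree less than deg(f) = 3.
First multiply in Q[x] without reducing: a · b = 3·x^4 - 12·x^3 + 15·x + 6. Now divide by f(x) = x^3 + 5·x^2 + 3·x - 2, eliminating the leading term at each step:
  leading term 3·x^4: subtract (3·x)·f(x) = 3·x^4 + 15·x^3 + 9·x^2 - 6·x, leaving -27·x^3 - 9·x^2 + 21·x + 6
  leading term -27·x^3: subtract (-27)·f(x) = -27·x^3 - 135·x^2 - 81·x + 54, leaving 126·x^2 + 102·x - 48
The degree is now < 3, so this is the remainder. Hence a · b ≡ 126·x^2 + 102·x - 48 in Q[x]/(f).

Final answer: a · b ≡ 126·x^2 + 102·x - 48 (mod f(x))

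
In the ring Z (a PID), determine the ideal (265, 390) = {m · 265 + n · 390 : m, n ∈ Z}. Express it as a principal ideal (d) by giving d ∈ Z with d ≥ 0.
In the PID Z, (a, b) is generated by gcd(a, b). Compute gcd(390, 265) with the extended Euclidean algorithm, tracking rows (r, s, t) with s·390 + t·265 = r:
  row A: (390, 1, 0)   [1·390 + 0·265 = 390]
  row B: (265, 0, 1)   [0·390 + 1·265 = 265]
  390 = 1·265 + 125   → row C = row A − 1·row B = (125, 1, −1)   [check: 1·390 − 1·265 = 125]
  265 = 2·125 + 15   → row D = row B − 2·row C = (15, −2, 3)   [check: −2·390 + 3·265 = 15]
  125 = 8·15 + 5   → row E = row C − 8·row D = (5, 17, −25)   [check: 17·390 − 25·265 = 5]
  15 = 3·5 + 0   → remainder 0, stop. gcd = 5 (last nonzero row E).
So gcd(265, 390) = 5, with Bézout identity 17·390 − 25·265 = 5. Containment (⊇): the Bézout identity exhibits 5 as an element of (265, 390), giving (5) ⊆ (265, 390). Containment (⊆): since 5 | 265 and 5 | 390 (265 = 5·53, 390 = 5·78), every Z-linear combination of 265 and 390 is divisible by 5, so (265, 390) ⊆ (5). Therefore (265, 390) = (5), d = 5.

Final answer: (265, 390) = (5); d = 5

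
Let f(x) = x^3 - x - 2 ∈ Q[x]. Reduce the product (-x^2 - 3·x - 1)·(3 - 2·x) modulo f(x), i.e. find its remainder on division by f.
First multiply in Q[x] without reducing: a · b = 2·x^3 + 3·x^2 - 7·x - 3. Now divide by f(x) = x^3 - x - 2, eliminating the leading term at each step:
  leading term 2·x^3: subtract (2)·f(x) = 2·x^3 - 2·x - 4, leaving 3·x^2 - 5·x + 1
The degree is now < 3, so this is the remainder. Hence a · b ≡ 3·x^2 - 5·x + 1 in Q[x]/(f).

Final answer: a · b ≡ 3·x^2 - 5·x + 1 (mod f(x))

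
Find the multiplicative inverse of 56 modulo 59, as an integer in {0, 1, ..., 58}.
56^(−1) ≡ 39 (mod 59)

Apply the extended Euclidean algorithm to (59, 56), tracking rows (r, s, t) with s·59 + t·56 = r. Each division r_prev = q·r_cur + r_new produces the new row as (previous row) − q·(current row):
  row A: (59, 1, 0)   [1·59 + 0·56 = 59]
  row B: (56, 0, 1)   [0·59 + 1·56 = 56]
  59 = 1·56 + 3   → row C = row A − 1·row B = (3, 1, −1)   [check: 1·59 − 1·56 = 3]
  56 = 18·3 + 2   → row D = row B − 18·row C = (2, −18, 19)   [check: −18·59 + 19·56 = 2]
  3 = 1·2 + 1   → row E = row C − 1·row D = (1, 19, −20)   [check: 19·59 − 20·56 = 1]
  2 = 2·1 + 0   → remainder 0, stop. gcd = 1 (last nonzero row E).
The gcd is 1, so 56 is invertible mod 59. The last nonzero row gives 19·59 − 20·56 = 1, so t = −20. So 56^(−1) ≡ −20 ≡ 39 (mod 59). Verify: 56 · 39 = 2184 ≡ 1 (mod 59). ✓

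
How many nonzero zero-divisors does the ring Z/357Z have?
Z/357Z has 164 nonzero zero-divisors

In Z/357Z each nonzero element is either a unit (gcd with 357 is 1) or a zero-divisor (gcd > 1). The number of units is φ(357): factorise 357 = 3 · 7 · 17, so φ(357) = (3 − 1) · (7 − 1) · (17 − 1) = 2 · 6 · 16 = 192. The nonzero elements number 357 − 1 = 356. Hence the nonzero zero-divisors number 356 − 192 = 164.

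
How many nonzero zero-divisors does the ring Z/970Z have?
In Z/970Z each nonzero element is either a unit (gcd with 970 is 1) or a zero-divisor (gcd > 1). The number of units is φ(970): factorise 970 = 2 · 5 · 97, so φ(970) = (2 − 1) · (5 − 1) · (97 − 1) = 1 · 4 · 96 = 384. The nonzero elements number 970 − 1 = 969. Hence the nonzero zero-divisors number 969 − 384 = 585.

Final answer: Z/970Z has 585 nonzero zero-divisors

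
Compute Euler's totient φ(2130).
φ(2130) = 560

φ is multiplicative, with φ(p^e) = p^e − p^(e−1). Factorise 2130 = 2 · 3 · 5 · 71. Then
  φ(2130) = (2 − 1) · (3 − 1) · (5 − 1) · (71 − 1) = 1 · 2 · 4 · 70 = 560.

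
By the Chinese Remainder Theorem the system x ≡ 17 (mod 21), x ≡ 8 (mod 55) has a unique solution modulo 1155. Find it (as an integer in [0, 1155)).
x ≡ 668 (mod 1155); the representative in [0, 1155) is 668

The moduli 21, 55 are pairwise coprime, so by the CRT there is a unique solution mod 21·55 = 1155.
Solve by successive substitution. Start with x ≡ 17 (mod 21).
  Combine with x ≡ 8 (mod 55): write x = 17 + 21·t and require 17 + 21·t ≡ 8 (mod 55), i.e. 21·t ≡ 8 − 17 ≡ 46 (mod 55). Since 21^(−1) ≡ 21 (mod 55), t ≡ 21·46 ≡ 31 (mod 55). So x ≡ 17 + 21·31 = 668 (mod 1155).
Unique solution in [0, 1155): x = 668.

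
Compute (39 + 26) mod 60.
Both summands are already reduced mod 60. 39 + 26 = 65; 65 = 1·60 + 5, so (39 + 26) mod 60 = 5.

Final answer: 5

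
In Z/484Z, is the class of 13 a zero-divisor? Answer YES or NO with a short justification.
NO

gcd(13, 484) = 1, so 13 is a unit in Z/484Z (it has a multiplicative inverse). A unit cannot be a zero-divisor: if 13·b ≡ 0 then multiplying both sides by 13^(−1) gives b ≡ 0. So 13 is not a zero-divisor.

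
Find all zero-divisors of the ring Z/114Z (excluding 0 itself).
nonzero zero-divisors of Z/114Z = {2, 3, 4, 6, 8, 9, 10, 12, 14, 15, 16, 18, 19, 20, 21, 22, 24, 26, 27, 28, 30, 32, 33, 34, 36, 38, 39, 40, 42, 44, 45, 46, 48, 50, 51, 52, 54, 56, 57, 58, 60, 62, 63, 64, 66, 68, 69, 70, 72, 74, 75, 76, 78, 80, 81, 82, 84, 86, 87, 88, 90, 92, 93, 94, 95, 96, 98, 99, 100, 102, 104, 105, 106, 108, 110, 111, 112}

An element a ∈ Z/114Z (with a ≠ 0) is a zero-divisor iff gcd(a, 114) > 1 (because a is a unit precisely when gcd(a, n) = 1, and in Z/nZ every nonzero, non-unit element is a zero-divisor). Scan a = 1, ..., 113 and keep those with gcd(a, 114) > 1:
  gcd(2, 114) = 2, gcd(3, 114) = 3, gcd(4, 114) = 2, gcd(6, 114) = 6, gcd(8, 114) = 2, gcd(9, 114) = 3, gcd(10, 114) = 2, gcd(12, 114) = 6, gcd(14, 114) = 2, gcd(15, 114) = 3, gcd(16, 114) = 2, gcd(18, 114) = 6, gcd(19, 114) = 19, gcd(20, 114) = 2, gcd(21, 114) = 3, gcd(22, 114) = 2, gcd(24, 114) = 6, gcd(26, 114) = 2, gcd(27, 114) = 3, gcd(28, 114) = 2, gcd(30, 114) = 6, gcd(32, 114) = 2, gcd(33, 114) = 3, gcd(34, 114) = 2, gcd(36, 114) = 6, gcd(38, 114) = 38, gcd(39, 114) = 3, gcd(40, 114) = 2, gcd(42, 114) = 6, gcd(44, 114) = 2, gcd(45, 114) = 3, gcd(46, 114) = 2, gcd(48, 114) = 6, gcd(50, 114) = 2, gcd(51, 114) = 3, gcd(52, 114) = 2, gcd(54, 114) = 6, gcd(56, 114) = 2, gcd(57, 114) = 57, gcd(58, 114) = 2, gcd(60, 114) = 6, gcd(62, 114) = 2, gcd(63, 114) = 3, gcd(64, 114) = 2, gcd(66, 114) = 6, gcd(68, 114) = 2, gcd(69, 114) = 3, gcd(70, 114) = 2, gcd(72, 114) = 6, gcd(74, 114) = 2, gcd(75, 114) = 3, gcd(76, 114) = 38, gcd(78, 114) = 6, gcd(80, 114) = 2, gcd(81, 114) = 3, gcd(82, 114) = 2, gcd(84, 114) = 6, gcd(86, 114) = 2, gcd(87, 114) = 3, gcd(88, 114) = 2, gcd(90, 114) = 6, gcd(92, 114) = 2, gcd(93, 114) = 3, gcd(94, 114) = 2, gcd(95, 114) = 19, gcd(96, 114) = 6, gcd(98, 114) = 2, gcd(99, 114) = 3, gcd(100, 114) = 2, gcd(102, 114) = 6, gcd(104, 114) = 2, gcd(105, 114) = 3, gcd(106, 114) = 2, gcd(108, 114) = 6, gcd(110, 114) = 2, gcd(111, 114) = 3, gcd(112, 114) = 2.
All other a ∈ {1, ..., 113} have gcd(a, 114) = 1 and are units. So the nonzero zero-divisors are exactly the 77 values of a appearing in this scan.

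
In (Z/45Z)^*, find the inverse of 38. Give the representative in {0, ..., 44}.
38^(−1) ≡ 32 (mod 45)

Apply the extended Euclidean algorithm to (45, 38), tracking rows (r, s, t) with s·45 + t·38 = r. Each division r_prev = q·r_cur + r_new produces the new row as (previous row) − q·(current row):
  row A: (45, 1, 0)   [1·45 + 0·38 = 45]
  row B: (38, 0, 1)   [0·45 + 1·38 = 38]
  45 = 1·38 + 7   → row C = row A − 1·row B = (7, 1, −1)   [check: 1·45 − 1·38 = 7]
  38 = 5·7 + 3   → row D = row B − 5·row C = (3, −5, 6)   [check: −5·45 + 6·38 = 3]
  7 = 2·3 + 1   → row E = row C − 2·row D = (1, 11, −13)   [check: 11·45 − 13·38 = 1]
  3 = 3·1 + 0   → remainder 0, stop. gcd = 1 (last nonzero row E).
The gcd is 1, so 38 is invertible mod 45. The last nonzero row gives 11·45 − 13·38 = 1, so t = −13. So 38^(−1) ≡ −13 ≡ 32 (mod 45). Verify: 38 · 32 = 1216 ≡ 1 (mod 45). ✓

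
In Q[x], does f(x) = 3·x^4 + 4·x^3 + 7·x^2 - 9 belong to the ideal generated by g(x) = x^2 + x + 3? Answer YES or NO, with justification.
YES

In Q[x] the ideal (g) consists of all multiples of g, so f ∈ (g) iff g | f, i.e. iff the remainder of f on division by g is 0. Divide f by g (g is monic, so eliminate the leading term of the running remainder at each step):
  leading term 3·x^4: subtract (3·x^2)·g(x) = 3·x^4 + 3·x^3 + 9·x^2, leaving x^3 - 2·x^2 - 9
  leading term x^3: subtract (x)·g(x) = x^3 + x^2 + 3·x, leaving -3·x^2 - 3·x - 9
  leading term -3·x^2: subtract (-3)·g(x) = -3·x^2 - 3·x - 9, leaving 0
The remainder is 0, so f(x) = g(x) · h(x) with h(x) = 3·x^2 + x - 3. Hence g | f, i.e. f ∈ (g).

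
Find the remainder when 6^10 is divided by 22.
12

Use repeated squaring. Binary(10) = 1010. Walk through the bits of the exponent 10 left-to-right: at each bit after the leading one, square the running value, then multiply by 6 if the bit is 1 (always reducing mod 22):
  bit 1 = 1 (leading): start with 6.
  bit 2 = 0: square 6^2 = 36 ≡ 14 (mod 22).
  bit 3 = 1: square 14^2 = 196 ≡ 20; bit is 1, so multiply 20·6 = 120 ≡ 10 (mod 22).
  bit 4 = 0: square 10^2 = 100 ≡ 12 (mod 22).
Final value: 6^10 ≡ 12 (mod 22).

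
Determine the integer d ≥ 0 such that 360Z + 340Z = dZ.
In the PID Z, (a, b) is generated by gcd(a, b). Compute gcd(360, 340) with the extended Euclidean algorithm, tracking rows (r, s, t) with s·360 + t·340 = r:
  row A: (360, 1, 0)   [1·360 + 0·340 = 360]
  row B: (340, 0, 1)   [0·360 + 1·340 = 340]
  360 = 1·340 + 20   → row C = row A − 1·row B = (20, 1, −1)   [check: 1·360 − 1·340 = 20]
  340 = 17·20 + 0   → remainder 0, stop. gcd = 20 (last nonzero row C).
So gcd(360, 340) = 20, with Bézout identity 1·360 − 1·340 = 20. Containment (⊇): the Bézout identity exhibits 20 as an element of (360, 340), giving (20) ⊆ (360, 340). Containment (⊆): since 20 | 360 and 20 | 340 (360 = 20·18, 340 = 20·17), every Z-linear combination of 360 and 340 is divisible by 20, so (360, 340) ⊆ (20). Therefore (360, 340) = (20), d = 20.

Final answer: (360, 340) = (20); d = 20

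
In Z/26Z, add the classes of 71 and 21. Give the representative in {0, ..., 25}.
14

Reduce the summands first: 71 ≡ 19 (mod 26), so 71 + 21 ≡ 19 + 21 (mod 26). 19 + 21 = 40; 40 = 1·26 + 14, so (71 + 21) mod 26 = 14.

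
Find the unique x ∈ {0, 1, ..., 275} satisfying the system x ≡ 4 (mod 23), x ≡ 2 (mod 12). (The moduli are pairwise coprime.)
The moduli 23, 12 are pairwise coprime, so by the CRT there is a unique solution mod 23·12 = 276.
Solve by successive substitution. Start with x ≡ 4 (mod 23).
  Combine with x ≡ 2 (mod 12): write x = 4 + 23·t and require 4 + 23·t ≡ 2 (mod 12), i.e. 23·t ≡ 2 − 4 ≡ 10 (mod 12). Since 23^(−1) ≡ 11 (mod 12) (23 ≡ 11 (mod 12)), t ≡ 11·10 ≡ 2 (mod 12). So x ≡ 4 + 23·2 = 50 (mod 276).
Unique solution in [0, 276): x = 50.

Final answer: x ≡ 50 (mod 276); the representative in [0, 276) is 50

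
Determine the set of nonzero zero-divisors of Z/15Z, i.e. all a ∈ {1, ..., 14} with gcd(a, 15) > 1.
An element a ∈ Z/15Z (with a ≠ 0) is a zero-divisor iff gcd(a, 15) > 1 (because a is a unit precisely when gcd(a, n) = 1, and in Z/nZ every nonzero, non-unit element is a zero-divisor). Scan a = 1, ..., 14 and keep those with gcd(a, 15) > 1:
  gcd(3, 15) = 3, gcd(5, 15) = 5, gcd(6, 15) = 3, gcd(9, 15) = 3, gcd(10, 15) = 5, gcd(12, 15) = 3.
All other a ∈ {1, ..., 14} have gcd(a, 15) = 1 and are units. So the nonzero zero-divisors are exactly the 6 values of a appearing in this scan.

Final answer: nonzero zero-divisors of Z/15Z = {3, 5, 6, 9, 10, 12}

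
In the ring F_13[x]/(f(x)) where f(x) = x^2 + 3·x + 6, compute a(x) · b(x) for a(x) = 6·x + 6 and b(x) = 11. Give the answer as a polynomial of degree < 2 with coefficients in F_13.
Multiply as integer polynomials: a · b = 66·x + 66. Reducing coefficients mod 13: a · b ≡ x + 1. This already has degree < 2, so no reduction by f is needed. Hence a · b ≡ x + 1 in F_13[x]/(f).

Final answer: a · b ≡ x + 1 (mod f(x))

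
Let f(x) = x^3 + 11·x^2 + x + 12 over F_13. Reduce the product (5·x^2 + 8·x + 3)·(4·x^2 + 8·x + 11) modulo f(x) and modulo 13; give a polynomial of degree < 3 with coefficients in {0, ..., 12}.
Multiply as integer polynomials: a · b = 20·x^4 + 72·x^3 + 131·x^2 + 112·x + 33. Reducing coefficients mod 13: a · b ≡ 7·x^4 + 7·x^3 + x^2 + 8·x + 7. Now divide by f(x) = x^3 + 11·x^2 + x + 12 in F_13[x], eliminating the leading term at each step:
  leading term 7·x^4: subtract (7·x)·f(x) = 7·x^4 + 12·x^3 + 7·x^2 + 6·x, leaving 8·x^3 + 7·x^2 + 2·x + 7 (coefficients mod 13)
  leading term 8·x^3: subtract (8)·f(x) = 8·x^3 + 10·x^2 + 8·x + 5, leaving 10·x^2 + 7·x + 2 (coefficients mod 13)
The degree is now < 3, so this is the remainder. Hence a · b ≡ 10·x^2 + 7·x + 2 in F_13[x]/(f).

Final answer: a · b ≡ 10·x^2 + 7·x + 2 (mod f(x))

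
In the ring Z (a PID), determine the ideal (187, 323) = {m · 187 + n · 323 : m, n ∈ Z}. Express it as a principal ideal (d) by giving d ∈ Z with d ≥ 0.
(187, 323) = (17); d = 17

In the PID Z, (a, b) is generated by gcd(a, b). Compute gcd(323, 187) with the extended Euclidean algorithm, tracking rows (r, s, t) with s·323 + t·187 = r:
  row A: (323, 1, 0)   [1·323 + 0·187 = 323]
  row B: (187, 0, 1)   [0·323 + 1·187 = 187]
  323 = 1·187 + 136   → row C = row A − 1·row B = (136, 1, −1)   [check: 1·323 − 1·187 = 136]
  187 = 1·136 + 51   → row D = row B − 1·row C = (51, −1, 2)   [check: −1·323 + 2·187 = 51]
  136 = 2·51 + 34   → row E = row C − 2·row D = (34, 3, −5)   [check: 3·323 − 5·187 = 34]
  51 = 1·34 + 17   → row F = row D − 1·row E = (17, −4, 7)   [check: −4·323 + 7·187 = 17]
  34 = 2·17 + 0   → remainder 0, stop. gcd = 17 (last nonzero row F).
So gcd(187, 323) = 17, with Bézout identity −4·323 + 7·187 = 17. Containment (⊇): the Bézout identity exhibits 17 as an element of (187, 323), giving (17) ⊆ (187, 323). Containment (⊆): since 17 | 187 and 17 | 323 (187 = 17·11, 323 = 17·19), every Z-linear combination of 187 and 323 is divisible by 17, so (187, 323) ⊆ (17). Therefore (187, 323) = (17), d = 17.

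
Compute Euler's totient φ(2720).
φ(2720) = 1024

φ is multiplicative, with φ(p^e) = p^e − p^(e−1). Factorise 2720 = 2^5 · 5 · 17. Then
  φ(2720) = (2^5 − 2^4) · (5 − 1) · (17 − 1) = 16 · 4 · 16 = 1024.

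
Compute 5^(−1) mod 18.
5^(−1) ≡ 11 (mod 18)

Apply the extended Euclidean algorithm to (18, 5), tracking rows (r, s, t) with s·18 + t·5 = r. Each division r_prev = q·r_cur + r_new produces the new row as (previous row) − q·(current row):
  row A: (18, 1, 0)   [1·18 + 0·5 = 18]
  row B: (5, 0, 1)   [0·18 + 1·5 = 5]
  18 = 3·5 + 3   → row C = row A − 3·row B = (3, 1, −3)   [check: 1·18 − 3·5 = 3]
  5 = 1·3 + 2   → row D = row B − 1·row C = (2, −1, 4)   [check: −1·18 + 4·5 = 2]
  3 = 1·2 + 1   → row E = row C − 1·row D = (1, 2, −7)   [check: 2·18 − 7·5 = 1]
  2 = 2·1 + 0   → remainder 0, stop. gcd = 1 (last nonzero row E).
The gcd is 1, so 5 is invertible mod 18. The last nonzero row gives 2·18 − 7·5 = 1, so t = −7. So 5^(−1) ≡ −7 ≡ 11 (mod 18). Verify: 5 · 11 = 55 ≡ 1 (mod 18). ✓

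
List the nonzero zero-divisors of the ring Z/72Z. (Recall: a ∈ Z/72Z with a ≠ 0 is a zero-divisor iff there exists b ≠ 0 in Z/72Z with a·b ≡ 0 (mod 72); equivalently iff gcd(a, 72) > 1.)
An element a ∈ Z/72Z (with a ≠ 0) is a zero-divisor iff gcd(a, 72) > 1 (because a is a unit precisely when gcd(a, n) = 1, and in Z/nZ every nonzero, non-unit element is a zero-divisor). Scan a = 1, ..., 71 and keep those with gcd(a, 72) > 1:
  gcd(2, 72) = 2, gcd(3, 72) = 3, gcd(4, 72) = 4, gcd(6, 72) = 6, gcd(8, 72) = 8, gcd(9, 72) = 9, gcd(10, 72) = 2, gcd(12, 72) = 12, gcd(14, 72) = 2, gcd(15, 72) = 3, gcd(16, 72) = 8, gcd(18, 72) = 18, gcd(20, 72) = 4, gcd(21, 72) = 3, gcd(22, 72) = 2, gcd(24, 72) = 24, gcd(26, 72) = 2, gcd(27, 72) = 9, gcd(28, 72) = 4, gcd(30, 72) = 6, gcd(32, 72) = 8, gcd(33, 72) = 3, gcd(34, 72) = 2, gcd(36, 72) = 36, gcd(38, 72) = 2, gcd(39, 72) = 3, gcd(40, 72) = 8, gcd(42, 72) = 6, gcd(44, 72) = 4, gcd(45, 72) = 9, gcd(46, 72) = 2, gcd(48, 72) = 24, gcd(50, 72) = 2, gcd(51, 72) = 3, gcd(52, 72) = 4, gcd(54, 72) = 18, gcd(56, 72) = 8, gcd(57, 72) = 3, gcd(58, 72) = 2, gcd(60, 72) = 12, gcd(62, 72) = 2, gcd(63, 72) = 9, gcd(64, 72) = 8, gcd(66, 72) = 6, gcd(68, 72) = 4, gcd(69, 72) = 3, gcd(70, 72) = 2.
All other a ∈ {1, ..., 71} have gcd(a, 72) = 1 and are units. So the nonzero zero-divisors are exactly the 47 values of a appearing in this scan.

Final answer: nonzero zero-divisors of Z/72Z = {2, 3, 4, 6, 8, 9, 10, 12, 14, 15, 16, 18, 20, 21, 22, 24, 26, 27, 28, 30, 32, 33, 34, 36, 38, 39, 40, 42, 44, 45, 46, 48, 50, 51, 52, 54, 56, 57, 58, 60, 62, 63, 64, 66, 68, 69, 70}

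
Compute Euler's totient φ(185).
φ is multiplicative, with φ(p^e) = p^e − p^(e−1). Factorise 185 = 5 · 37. Then
  φ(185) = (5 − 1) · (37 − 1) = 4 · 36 = 144.

Final answer: φ(185) = 144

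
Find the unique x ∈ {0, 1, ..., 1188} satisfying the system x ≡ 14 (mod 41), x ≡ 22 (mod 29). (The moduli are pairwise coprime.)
The moduli 41, 29 are pairwise coprime, so by the CRT there is a unique solution mod 41·29 = 1189.
Solve by successive substitution. Start with x ≡ 14 (mod 41).
  Combine with x ≡ 22 (mod 29): write x = 14 + 41·t and require 14 + 41·t ≡ 22 (mod 29), i.e. 41·t ≡ 22 − 14 ≡ 8 (mod 29). Since 41^(−1) ≡ 17 (mod 29) (41 ≡ 12 (mod 29)), t ≡ 17·8 ≡ 20 (mod 29). So x ≡ 14 + 41·20 = 834 (mod 1189).
Unique solution in [0, 1189): x = 834.

Final answer: x ≡ 834 (mod 1189); the representative in [0, 1189) is 834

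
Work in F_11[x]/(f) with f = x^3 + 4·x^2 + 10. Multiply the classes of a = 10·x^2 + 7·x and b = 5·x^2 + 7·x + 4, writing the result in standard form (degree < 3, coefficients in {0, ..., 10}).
a · b ≡ 7·x^2 + x + 4 (mod f(x))

Multiply as integer polynomials: a · b = 50·x^4 + 105·x^3 + 89·x^2 + 28·x. Reducing coefficients mod 11: a · b ≡ 6·x^4 + 6·x^3 + x^2 + 6·x. Now divide by f(x) = x^3 + 4·x^2 + 10 in F_11[x], eliminating the leading term at each step:
  leading term 6·x^4: subtract (6·x)·f(x) = 6·x^4 + 2·x^3 + 5·x, leaving 4·x^3 + x^2 + x (coefficients mod 11)
  leading term 4·x^3: subtract (4)·f(x) = 4·x^3 + 5·x^2 + 7, leaving 7·x^2 + x + 4 (coefficients mod 11)
The degree is now < 3, so this is the remainder. Hence a · b ≡ 7·x^2 + x + 4 in F_11[x]/(f).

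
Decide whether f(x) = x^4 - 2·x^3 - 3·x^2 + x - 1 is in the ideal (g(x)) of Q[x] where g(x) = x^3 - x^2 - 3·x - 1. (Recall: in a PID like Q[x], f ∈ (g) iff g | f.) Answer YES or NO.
In Q[x] the ideal (g) consists of all multiples of g, so f ∈ (g) iff g | f, i.e. iff the remainder of f on division by g is 0. Divide f by g (g is monic, so eliminate the leading term of the running remainder at each step):
  leading term x^4: subtract (x)·g(x) = x^4 - x^3 - 3·x^2 - x, leaving -x^3 + 2·x - 1
  leading term -x^3: subtract (-1)·g(x) = -x^3 + x^2 + 3·x + 1, leaving -x^2 - x - 2
The remainder r(x) = -x^2 - x - 2 ≠ 0 (and deg r < deg g), so g ∤ f, i.e. f ∉ (g).

Final answer: NO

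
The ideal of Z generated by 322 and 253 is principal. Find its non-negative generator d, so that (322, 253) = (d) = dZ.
In the PID Z, (a, b) is generated by gcd(a, b). Compute gcd(322, 253) with the extended Euclidean algorithm, tracking rows (r, s, t) with s·322 + t·253 = r:
  row A: (322, 1, 0)   [1·322 + 0·253 = 322]
  row B: (253, 0, 1)   [0·322 + 1·253 = 253]
  322 = 1·253 + 69   → row C = row A − 1·row B = (69, 1, −1)   [check: 1·322 − 1·253 = 69]
  253 = 3·69 + 46   → row D = row B − 3·row C = (46, −3, 4)   [check: −3·322 + 4·253 = 46]
  69 = 1·46 + 23   → row E = row C − 1·row D = (23, 4, −5)   [check: 4·322 − 5·253 = 23]
  46 = 2·23 + 0   → remainder 0, stop. gcd = 23 (last nonzero row E).
So gcd(322, 253) = 23, with Bézout identity 4·322 − 5·253 = 23. Containment (⊇): the Bézout identity exhibits 23 as an element of (322, 253), giving (23) ⊆ (322, 253). Containment (⊆): since 23 | 322 and 23 | 253 (322 = 23·14, 253 = 23·11), every Z-linear combination of 322 and 253 is divisible by 23, so (322, 253) ⊆ (23). Therefore (322, 253) = (23), d = 23.

Final answer: (322, 253) = (23); d = 23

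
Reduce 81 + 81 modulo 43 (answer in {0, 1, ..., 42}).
Reduce the summands first: 81 ≡ 38, 81 ≡ 38 (mod 43), so 81 + 81 ≡ 38 + 38 (mod 43). 38 + 38 = 76; 76 = 1·43 + 33, so (81 + 81) mod 43 = 33.

Final answer: 33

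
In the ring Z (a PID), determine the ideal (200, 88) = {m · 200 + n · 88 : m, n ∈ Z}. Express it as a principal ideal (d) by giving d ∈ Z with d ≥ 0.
(200, 88) = (8); d = 8

In the PID Z, (a, b) is generated by gcd(a, b). Compute gcd(200, 88) with the extended Euclidean algorithm, tracking rows (r, s, t) with s·200 + t·88 = r:
  row A: (200, 1, 0)   [1·200 + 0·88 = 200]
  row B: (88, 0, 1)   [0·200 + 1·88 = 88]
  200 = 2·88 + 24   → row C = row A − 2·row B = (24, 1, −2)   [check: 1·200 − 2·88 = 24]
  88 = 3·24 + 16   → row D = row B − 3·row C = (16, −3, 7)   [check: −3·200 + 7·88 = 16]
  24 = 1·16 + 8   → row E = row C − 1·row D = (8, 4, −9)   [check: 4·200 − 9·88 = 8]
  16 = 2·8 + 0   → remainder 0, stop. gcd = 8 (last nonzero row E).
So gcd(200, 88) = 8, with Bézout identity 4·200 − 9·88 = 8. Containment (⊇): the Bézout identity exhibits 8 as an element of (200, 88), giving (8) ⊆ (200, 88). Containment (⊆): since 8 | 200 and 8 | 88 (200 = 8·25, 88 = 8·11), every Z-linear combination of 200 and 88 is divisible by 8, so (200, 88) ⊆ (8). Therefore (200, 88) = (8), d = 8.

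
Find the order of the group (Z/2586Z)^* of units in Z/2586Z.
(Z/2586Z)^* consists of the classes a with gcd(a, 2586) = 1, so its order is φ(2586). φ is multiplicative, with φ(p^e) = p^e − p^(e−1). Factorise 2586 = 2 · 3 · 431. Then
  φ(2586) = (2 − 1) · (3 − 1) · (431 − 1) = 1 · 2 · 430 = 860.
Thus |(Z/2586Z)^*| = 860.

Final answer: |(Z/2586Z)^*| = 860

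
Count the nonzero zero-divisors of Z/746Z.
In Z/746Z each nonzero element is either a unit (gcd with 746 is 1) or a zero-divisor (gcd > 1). The number of units is φ(746): factorise 746 = 2 · 373, so φ(746) = (2 − 1) · (373 − 1) = 1 · 372 = 372. The nonzero elements number 746 − 1 = 745. Hence the nonzero zero-divisors number 745 − 372 = 373.

Final answer: Z/746Z has 373 nonzero zero-divisors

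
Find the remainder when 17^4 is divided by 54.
37

Use repeated squaring. Binary(4) = 100. Walk through the bits of the exponent 4 left-to-right: at each bit after the leading one, square the running value, then multiply by 17 if the bit is 1 (always reducing mod 54):
  bit 1 = 1 (leading): start with 17.
  bit 2 = 0: square 17^2 = 289 ≡ 19 (mod 54).
  bit 3 = 0: square 19^2 = 361 ≡ 37 (mod 54).
Final value: 17^4 ≡ 37 (mod 54).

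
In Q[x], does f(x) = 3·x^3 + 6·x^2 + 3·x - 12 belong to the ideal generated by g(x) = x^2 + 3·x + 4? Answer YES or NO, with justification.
In Q[x] the ideal (g) consists of all multiples of g, so f ∈ (g) iff g | f, i.e. iff the remainder of f on division by g is 0. Divide f by g (g is monic, so eliminate the leading term of the running remainder at each step):
  leading term 3·x^3: subtract (3·x)·g(x) = 3·x^3 + 9·x^2 + 12·x, leaving -3·x^2 - 9·x - 12
  leading term -3·x^2: subtract (-3)·g(x) = -3·x^2 - 9·x - 12, leaving 0
The remainder is 0, so f(x) = g(x) · h(x) with h(x) = 3·x - 3. Hence g | f, i.e. f ∈ (g).

Final answer: YES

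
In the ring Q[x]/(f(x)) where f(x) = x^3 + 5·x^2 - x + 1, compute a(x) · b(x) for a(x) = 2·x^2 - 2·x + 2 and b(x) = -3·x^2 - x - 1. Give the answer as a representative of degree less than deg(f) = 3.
a · b ≡ -182·x^2 + 40·x - 36 (mod f(x))

First multiply in Q[x] without reducing: a · b = -6·x^4 + 4·x^3 - 6·x^2 - 2. Now divide by f(x) = x^3 + 5·x^2 - x + 1, eliminating the leading term at each step:
  leading term -6·x^4: subtract (-6·x)·f(x) = -6·x^4 - 30·x^3 + 6·x^2 - 6·x, leaving 34·x^3 - 12·x^2 + 6·x - 2
  leading term 34·x^3: subtract (34)·f(x) = 34·x^3 + 170·x^2 - 34·x + 34, leaving -182·x^2 + 40·x - 36
The degree is now < 3, so this is the remainder. Hence a · b ≡ -182·x^2 + 40·x - 36 in Q[x]/(f).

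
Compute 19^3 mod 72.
Use repeated squaring. Binary(3) = 11. Walk through the bits of the exponent 3 left-to-right: at each bit after the leading one, square the running value, then multiply by 19 if the bit is 1 (always reducing mod 72):
  bit 1 = 1 (leading): start with 19.
  bit 2 = 1: square 19^2 = 361 ≡ 1; bit is 1, so multiply 1·19 = 19 (mod 72).
Final value: 19^3 ≡ 19 (mod 72).

Final answer: 19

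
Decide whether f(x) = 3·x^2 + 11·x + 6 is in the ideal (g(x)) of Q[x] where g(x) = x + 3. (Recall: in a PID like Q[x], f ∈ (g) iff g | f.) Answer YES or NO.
In Q[x] the ideal (g) consists of all multiples of g, so f ∈ (g) iff g | f, i.e. iff the remainder of f on division by g is 0. Divide f by g (g is monic, so eliminate the leading term of the running remainder at each step):
  leading term 3·x^2: subtract (3·x)·g(x) = 3·x^2 + 9·x, leaving 2·x + 6
  leading term 2·x: subtract (2)·g(x) = 2·x + 6, leaving 0
The remainder is 0, so f(x) = g(x) · h(x) with h(x) = 3·x + 2. Hence g | f, i.e. f ∈ (g).

Final answer: YES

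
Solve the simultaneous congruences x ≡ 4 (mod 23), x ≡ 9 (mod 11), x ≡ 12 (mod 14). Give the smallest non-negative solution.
x ≡ 1384 (mod 3542); the representative in [0, 3542) is 1384

The moduli 23, 11, 14 are pairwise coprime, so by the CRT there is a unique solution mod 23·11·14 = 3542.
Solve by successive substitution. Start with x ≡ 4 (mod 23).
  Combine with x ≡ 9 (mod 11): write x = 4 + 23·t and require 4 + 23·t ≡ 9 (mod 11), i.e. 23·t ≡ 9 − 4 ≡ 5 (mod 11). Since 23^(−1) ≡ 1 (mod 11) (23 ≡ 1 (mod 11)), t ≡ 1·5 ≡ 5 (mod 11). So x ≡ 4 + 23·5 = 119 (mod 253).
  Combine with x ≡ 12 (mod 14): write x = 119 + 253·t and require 119 + 253·t ≡ 12 (mod 14), i.e. 253·t ≡ 12 − 119 ≡ 5 (mod 14). Since 253^(−1) ≡ 1 (mod 14) (253 ≡ 1 (mod 14)), t ≡ 1·5 ≡ 5 (mod 14). So x ≡ 119 + 253·5 = 1384 (mod 3542).
Unique solution in [0, 3542): x = 1384.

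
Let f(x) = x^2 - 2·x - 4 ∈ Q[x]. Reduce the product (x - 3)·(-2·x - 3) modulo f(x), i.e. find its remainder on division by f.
First multiply in Q[x] without reducing: a · b = -2·x^2 + 3·x + 9. Now divide by f(x) = x^2 - 2·x - 4, eliminating the leading term at each step:
  leading term -2·x^2: subtract (-2)·f(x) = -2·x^2 + 4·x + 8, leaving 1 - x
The degree is now < 2, so this is the remainder. Hence a · b ≡ 1 - x in Q[x]/(f).

Final answer: a · b ≡ 1 - x (mod f(x))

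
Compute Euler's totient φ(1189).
φ(1189) = 1120

φ is multiplicative, with φ(p^e) = p^e − p^(e−1). Factorise 1189 = 29 · 41. Then
  φ(1189) = (29 − 1) · (41 − 1) = 28 · 40 = 1120.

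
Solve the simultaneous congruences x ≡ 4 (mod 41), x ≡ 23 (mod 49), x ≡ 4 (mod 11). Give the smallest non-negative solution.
The moduli 41, 49, 11 are pairwise coprime, so by the CRT there is a unique solution mod 41·49·11 = 22099.
Solve by successive substitution. Start with x ≡ 4 (mod 41).
  Combine with x ≡ 23 (mod 49): write x = 4 + 41·t and require 4 + 41·t ≡ 23 (mod 49), i.e. 41·t ≡ 23 − 4 ≡ 19 (mod 49). Since 41^(−1) ≡ 6 (mod 49), t ≡ 6·19 ≡ 16 (mod 49). So x ≡ 4 + 41·16 = 660 (mod 2009).
  Combine with x ≡ 4 (mod 11): write x = 660 + 2009·t and require 660 + 2009·t ≡ 4 (mod 11), i.e. 2009·t ≡ 4 − 660 ≡ 4 (mod 11). Since 2009^(−1) ≡ 8 (mod 11) (2009 ≡ 7 (mod 11)), t ≡ 8·4 ≡ 10 (mod 11). So x ≡ 660 + 2009·10 = 20750 (mod 22099).
Unique solution in [0, 22099): x = 20750.

Final answer: x ≡ 20750 (mod 22099); the representative in [0, 22099) is 20750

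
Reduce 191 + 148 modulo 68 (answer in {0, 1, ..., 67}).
67

Reduce the summands first: 191 ≡ 55, 148 ≡ 12 (mod 68), so 191 + 148 ≡ 55 + 12 (mod 68). 55 + 12 = 67; 67 = 0·68 + 67, so (191 + 148) mod 68 = 67.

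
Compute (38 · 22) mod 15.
11

Reduce the factors first: 38 ≡ 8, 22 ≡ 7 (mod 15), so 38 · 22 ≡ 8 · 7 (mod 15). 8 · 7 = 56. Dividing by 15: 56 = 3·15 + 11. So (38 · 22) mod 15 = 11.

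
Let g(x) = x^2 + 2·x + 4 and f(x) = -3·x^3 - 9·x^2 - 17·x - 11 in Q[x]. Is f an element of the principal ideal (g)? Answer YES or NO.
In Q[x] the ideal (g) consists of all multiples of g, so f ∈ (g) iff g | f, i.e. iff the remainder of f on division by g is 0. Divide f by g (g is monic, so eliminate the leading term of the running remainder at each step):
  leading term -3·x^3: subtract (-3·x)·g(x) = -3·x^3 - 6·x^2 - 12·x, leaving -3·x^2 - 5·x - 11
  leading term -3·x^2: subtract (-3)·g(x) = -3·x^2 - 6·x - 12, leaving x + 1
The remainder r(x) = x + 1 ≠ 0 (and deg r < deg g), so g ∤ f, i.e. f ∉ (g).

Final answer: NO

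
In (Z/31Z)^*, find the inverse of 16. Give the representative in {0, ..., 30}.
Apply the extended Euclidean algorithm to (31, 16), tracking rows (r, s, t) with s·31 + t·16 = r. Each division r_prev = q·r_cur + r_new produces the new row as (previous row) − q·(current row):
  row A: (31, 1, 0)   [1·31 + 0·16 = 31]
  row B: (16, 0, 1)   [0·31 + 1·16 = 16]
  31 = 1·16 + 15   → row C = row A − 1·row B = (15, 1, −1)   [check: 1·31 − 1·16 = 15]
  16 = 1·15 + 1   → row D = row B − 1·row C = (1, −1, 2)   [check: −1·31 + 2·16 = 1]
  15 = 15·1 + 0   → remainder 0, stop. gcd = 1 (last nonzero row D).
The gcd is 1, so 16 is invertible mod 31. The last nonzero row gives −1·31 + 2·16 = 1, so t = 2. So 16^(−1) ≡ 2 (mod 31). Verify: 16 · 2 = 32 ≡ 1 (mod 31). ✓

Final answer: 16^(−1) ≡ 2 (mod 31)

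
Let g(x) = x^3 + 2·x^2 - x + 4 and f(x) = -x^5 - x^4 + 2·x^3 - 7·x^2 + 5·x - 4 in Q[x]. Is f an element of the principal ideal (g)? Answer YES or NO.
In Q[x] the ideal (g) consists of all multiples of g, so f ∈ (g) iff g | f, i.e. iff the remainder of f on division by g is 0. Divide f by g (g is monic, so eliminate the leading term of the running remainder at each step):
  leading term -x^5: subtract (-x^2)·g(x) = -x^5 - 2·x^4 + x^3 - 4·x^2, leaving x^4 + x^3 - 3·x^2 + 5·x - 4
  leading term x^4: subtract (x)·g(x) = x^4 + 2·x^3 - x^2 + 4·x, leaving -x^3 - 2·x^2 + x - 4
  leading term -x^3: subtract (-1)·g(x) = -x^3 - 2·x^2 + x - 4, leaving 0
The remainder is 0, so f(x) = g(x) · h(x) with h(x) = -x^2 + x - 1. Hence g | f, i.e. f ∈ (g).

Final answer: YES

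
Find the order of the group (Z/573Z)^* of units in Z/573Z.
|(Z/573Z)^*| = 380

(Z/573Z)^* consists of the classes a with gcd(a, 573) = 1, so its order is φ(573). φ is multiplicative, with φ(p^e) = p^e − p^(e−1). Factorise 573 = 3 · 191. Then
  φ(573) = (3 − 1) · (191 − 1) = 2 · 190 = 380.
Thus |(Z/573Z)^*| = 380.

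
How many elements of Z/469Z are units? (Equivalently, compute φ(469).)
Z/469Z has φ(469) = 396 units

An element a ∈ Z/469Z is a unit iff gcd(a, 469) = 1, so the number of units is φ(469). φ is multiplicative, with φ(p^e) = p^e − p^(e−1). Factorise 469 = 7 · 67. Then
  φ(469) = (7 − 1) · (67 − 1) = 6 · 66 = 396.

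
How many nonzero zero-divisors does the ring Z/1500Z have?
In Z/1500Z each nonzero element is either a unit (gcd with 1500 is 1) or a zero-divisor (gcd > 1). The number of units is φ(1500): factorise 1500 = 2^2 · 3 · 5^3, so φ(1500) = (2^2 − 2^1) · (3 − 1) · (5^3 − 5^2) = 2 · 2 · 100 = 400. The nonzero elements number 1500 − 1 = 1499. Hence the nonzero zero-divisors number 1499 − 400 = 1099.

Final answer: Z/1500Z has 1099 nonzero zero-divisors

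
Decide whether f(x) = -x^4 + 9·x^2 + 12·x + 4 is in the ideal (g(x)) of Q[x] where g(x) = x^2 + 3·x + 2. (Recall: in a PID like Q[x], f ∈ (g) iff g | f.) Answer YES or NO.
In Q[x] the ideal (g) consists of all multiples of g, so f ∈ (g) iff g | f, i.e. iff the remainder of f on division by g is 0. Divide f by g (g is monic, so eliminate the leading term of the running remainder at each step):
  leading term -x^4: subtract (-x^2)·g(x) = -x^4 - 3·x^3 - 2·x^2, leaving 3·x^3 + 11·x^2 + 12·x + 4
  leading term 3·x^3: subtract (3·x)·g(x) = 3·x^3 + 9·x^2 + 6·x, leaving 2·x^2 + 6·x + 4
  leading term 2·x^2: subtract (2)·g(x) = 2·x^2 + 6·x + 4, leaving 0
The remainder is 0, so f(x) = g(x) · h(x) with h(x) = -x^2 + 3·x + 2. Hence g | f, i.e. f ∈ (g).

Final answer: YES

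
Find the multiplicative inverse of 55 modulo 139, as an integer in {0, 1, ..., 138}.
Apply the extended Euclidean algorithm to (139, 55), tracking rows (r, s, t) with s·139 + t·55 = r. Each division r_prev = q·r_cur + r_new produces the new row as (previous row) − q·(current row):
  row A: (139, 1, 0)   [1·139 + 0·55 = 139]
  row B: (55, 0, 1)   [0·139 + 1·55 = 55]
  139 = 2·55 + 29   → row C = row A − 2·row B = (29, 1, −2)   [check: 1·139 − 2·55 = 29]
  55 = 1·29 + 26   → row D = row B − 1·row C = (26, −1, 3)   [check: −1·139 + 3·55 = 26]
  29 = 1·26 + 3   → row E = row C − 1·row D = (3, 2, −5)   [check: 2·139 − 5·55 = 3]
  26 = 8·3 + 2   → row F = row D − 8·row E = (2, −17, 43)   [check: −17·139 + 43·55 = 2]
  3 = 1·2 + 1   → row G = row E − 1·row F = (1, 19, −48)   [check: 19·139 − 48·55 = 1]
  2 = 2·1 + 0   → remainder 0, stop. gcd = 1 (last nonzero row G).
The gcd is 1, so 55 is invertible mod 139. The last nonzero row gives 19·139 − 48·55 = 1, so t = −48. So 55^(−1) ≡ −48 ≡ 91 (mod 139). Verify: 55 · 91 = 5005 ≡ 1 (mod 139). ✓

Final answer: 55^(−1) ≡ 91 (mod 139)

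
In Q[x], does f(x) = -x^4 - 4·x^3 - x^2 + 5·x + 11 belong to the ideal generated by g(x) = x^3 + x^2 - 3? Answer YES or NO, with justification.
In Q[x] the ideal (g) consists of all multiples of g, so f ∈ (g) iff g | f, i.e. iff the remainder of f on division by g is 0. Divide f by g (g is monic, so eliminate the leading term of the running remainder at each step):
  leading term -x^4: subtract (-x)·g(x) = -x^4 - x^3 + 3·x, leaving -3·x^3 - x^2 + 2·x + 11
  leading term -3·x^3: subtract (-3)·g(x) = -3·x^3 - 3·x^2 + 9, leaving 2·x^2 + 2·x + 2
The remainder r(x) = 2·x^2 + 2·x + 2 ≠ 0 (and deg r < deg g), so g ∤ f, i.e. f ∉ (g).

Final answer: NO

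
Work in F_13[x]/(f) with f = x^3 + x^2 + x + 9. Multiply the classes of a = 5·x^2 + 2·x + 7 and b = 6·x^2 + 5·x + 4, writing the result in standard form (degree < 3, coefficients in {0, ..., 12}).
a · b ≡ 9·x^2 + 4 (mod f(x))

Multiply as integer polynomials: a · b = 30·x^4 + 37·x^3 + 72·x^2 + 43·x + 28. Reducing coefficients mod 13: a · b ≡ 4·x^4 + 11·x^3 + 7·x^2 + 4·x + 2. Now divide by f(x) = x^3 + x^2 + x + 9 in F_13[x], eliminating the leading term at each step:
  leading term 4·x^4: subtract (4·x)·f(x) = 4·x^4 + 4·x^3 + 4·x^2 + 10·x, leaving 7·x^3 + 3·x^2 + 7·x + 2 (coefficients mod 13)
  leading term 7·x^3: subtract (7)·f(x) = 7·x^3 + 7·x^2 + 7·x + 11, leaving 9·x^2 + 4 (coefficients mod 13)
The degree is now < 3, so this is the remainder. Hence a · b ≡ 9·x^2 + 4 in F_13[x]/(f).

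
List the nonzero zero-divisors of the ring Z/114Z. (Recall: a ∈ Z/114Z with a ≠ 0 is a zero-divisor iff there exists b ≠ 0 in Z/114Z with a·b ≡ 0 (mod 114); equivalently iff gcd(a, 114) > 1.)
nonzero zero-divisors of Z/114Z = {2, 3, 4, 6, 8, 9, 10, 12, 14, 15, 16, 18, 19, 20, 21, 22, 24, 26, 27, 28, 30, 32, 33, 34, 36, 38, 39, 40, 42, 44, 45, 46, 48, 50, 51, 52, 54, 56, 57, 58, 60, 62, 63, 64, 66, 68, 69, 70, 72, 74, 75, 76, 78, 80, 81, 82, 84, 86, 87, 88, 90, 92, 93, 94, 95, 96, 98, 99, 100, 102, 104, 105, 106, 108, 110, 111, 112}

An element a ∈ Z/114Z (with a ≠ 0) is a zero-divisor iff gcd(a, 114) > 1 (because a is a unit precisely when gcd(a, n) = 1, and in Z/nZ every nonzero, non-unit element is a zero-divisor). Scan a = 1, ..., 113 and keep those with gcd(a, 114) > 1:
  gcd(2, 114) = 2, gcd(3, 114) = 3, gcd(4, 114) = 2, gcd(6, 114) = 6, gcd(8, 114) = 2, gcd(9, 114) = 3, gcd(10, 114) = 2, gcd(12, 114) = 6, gcd(14, 114) = 2, gcd(15, 114) = 3, gcd(16, 114) = 2, gcd(18, 114) = 6, gcd(19, 114) = 19, gcd(20, 114) = 2, gcd(21, 114) = 3, gcd(22, 114) = 2, gcd(24, 114) = 6, gcd(26, 114) = 2, gcd(27, 114) = 3, gcd(28, 114) = 2, gcd(30, 114) = 6, gcd(32, 114) = 2, gcd(33, 114) = 3, gcd(34, 114) = 2, gcd(36, 114) = 6, gcd(38, 114) = 38, gcd(39, 114) = 3, gcd(40, 114) = 2, gcd(42, 114) = 6, gcd(44, 114) = 2, gcd(45, 114) = 3, gcd(46, 114) = 2, gcd(48, 114) = 6, gcd(50, 114) = 2, gcd(51, 114) = 3, gcd(52, 114) = 2, gcd(54, 114) = 6, gcd(56, 114) = 2, gcd(57, 114) = 57, gcd(58, 114) = 2, gcd(60, 114) = 6, gcd(62, 114) = 2, gcd(63, 114) = 3, gcd(64, 114) = 2, gcd(66, 114) = 6, gcd(68, 114) = 2, gcd(69, 114) = 3, gcd(70, 114) = 2, gcd(72, 114) = 6, gcd(74, 114) = 2, gcd(75, 114) = 3, gcd(76, 114) = 38, gcd(78, 114) = 6, gcd(80, 114) = 2, gcd(81, 114) = 3, gcd(82, 114) = 2, gcd(84, 114) = 6, gcd(86, 114) = 2, gcd(87, 114) = 3, gcd(88, 114) = 2, gcd(90, 114) = 6, gcd(92, 114) = 2, gcd(93, 114) = 3, gcd(94, 114) = 2, gcd(95, 114) = 19, gcd(96, 114) = 6, gcd(98, 114) = 2, gcd(99, 114) = 3, gcd(100, 114) = 2, gcd(102, 114) = 6, gcd(104, 114) = 2, gcd(105, 114) = 3, gcd(106, 114) = 2, gcd(108, 114) = 6, gcd(110, 114) = 2, gcd(111, 114) = 3, gcd(112, 114) = 2.
All other a ∈ {1, ..., 113} have gcd(a, 114) = 1 and are units. So the nonzero zero-divisors are exactly the 77 values of a appearing in this scan.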